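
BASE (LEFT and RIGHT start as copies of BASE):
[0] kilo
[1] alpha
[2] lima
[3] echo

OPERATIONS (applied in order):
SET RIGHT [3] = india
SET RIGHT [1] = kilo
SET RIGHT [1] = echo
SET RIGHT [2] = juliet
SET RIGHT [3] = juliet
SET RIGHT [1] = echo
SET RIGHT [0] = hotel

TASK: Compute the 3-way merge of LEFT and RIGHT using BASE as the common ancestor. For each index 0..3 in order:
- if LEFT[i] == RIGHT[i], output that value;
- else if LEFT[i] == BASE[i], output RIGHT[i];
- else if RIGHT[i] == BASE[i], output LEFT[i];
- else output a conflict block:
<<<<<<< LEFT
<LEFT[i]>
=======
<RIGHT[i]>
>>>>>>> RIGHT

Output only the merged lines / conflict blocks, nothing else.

Answer: hotel
echo
juliet
juliet

Derivation:
Final LEFT:  [kilo, alpha, lima, echo]
Final RIGHT: [hotel, echo, juliet, juliet]
i=0: L=kilo=BASE, R=hotel -> take RIGHT -> hotel
i=1: L=alpha=BASE, R=echo -> take RIGHT -> echo
i=2: L=lima=BASE, R=juliet -> take RIGHT -> juliet
i=3: L=echo=BASE, R=juliet -> take RIGHT -> juliet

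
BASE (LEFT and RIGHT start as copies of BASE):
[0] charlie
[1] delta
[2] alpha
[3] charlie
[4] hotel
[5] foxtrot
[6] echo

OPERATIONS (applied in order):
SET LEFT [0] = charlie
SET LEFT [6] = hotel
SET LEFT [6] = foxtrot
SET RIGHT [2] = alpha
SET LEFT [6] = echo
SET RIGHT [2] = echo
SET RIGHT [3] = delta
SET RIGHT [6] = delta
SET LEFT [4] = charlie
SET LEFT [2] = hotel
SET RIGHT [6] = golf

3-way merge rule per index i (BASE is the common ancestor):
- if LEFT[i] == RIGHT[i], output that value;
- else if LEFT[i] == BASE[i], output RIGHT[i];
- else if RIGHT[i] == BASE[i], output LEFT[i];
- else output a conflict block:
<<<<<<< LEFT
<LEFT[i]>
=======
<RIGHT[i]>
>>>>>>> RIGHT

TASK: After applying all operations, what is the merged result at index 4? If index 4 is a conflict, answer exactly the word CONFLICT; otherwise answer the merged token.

Answer: charlie

Derivation:
Final LEFT:  [charlie, delta, hotel, charlie, charlie, foxtrot, echo]
Final RIGHT: [charlie, delta, echo, delta, hotel, foxtrot, golf]
i=0: L=charlie R=charlie -> agree -> charlie
i=1: L=delta R=delta -> agree -> delta
i=2: BASE=alpha L=hotel R=echo all differ -> CONFLICT
i=3: L=charlie=BASE, R=delta -> take RIGHT -> delta
i=4: L=charlie, R=hotel=BASE -> take LEFT -> charlie
i=5: L=foxtrot R=foxtrot -> agree -> foxtrot
i=6: L=echo=BASE, R=golf -> take RIGHT -> golf
Index 4 -> charlie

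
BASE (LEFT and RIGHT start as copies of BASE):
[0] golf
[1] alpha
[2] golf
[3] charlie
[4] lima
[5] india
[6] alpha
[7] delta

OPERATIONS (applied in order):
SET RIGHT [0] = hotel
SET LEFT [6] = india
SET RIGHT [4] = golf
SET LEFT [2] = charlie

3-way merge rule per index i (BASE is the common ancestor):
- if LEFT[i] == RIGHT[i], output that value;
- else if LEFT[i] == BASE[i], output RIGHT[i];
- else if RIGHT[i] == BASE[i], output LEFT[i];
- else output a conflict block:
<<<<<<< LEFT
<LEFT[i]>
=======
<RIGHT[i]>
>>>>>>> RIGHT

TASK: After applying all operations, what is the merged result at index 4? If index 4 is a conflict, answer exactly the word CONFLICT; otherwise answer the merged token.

Answer: golf

Derivation:
Final LEFT:  [golf, alpha, charlie, charlie, lima, india, india, delta]
Final RIGHT: [hotel, alpha, golf, charlie, golf, india, alpha, delta]
i=0: L=golf=BASE, R=hotel -> take RIGHT -> hotel
i=1: L=alpha R=alpha -> agree -> alpha
i=2: L=charlie, R=golf=BASE -> take LEFT -> charlie
i=3: L=charlie R=charlie -> agree -> charlie
i=4: L=lima=BASE, R=golf -> take RIGHT -> golf
i=5: L=india R=india -> agree -> india
i=6: L=india, R=alpha=BASE -> take LEFT -> india
i=7: L=delta R=delta -> agree -> delta
Index 4 -> golf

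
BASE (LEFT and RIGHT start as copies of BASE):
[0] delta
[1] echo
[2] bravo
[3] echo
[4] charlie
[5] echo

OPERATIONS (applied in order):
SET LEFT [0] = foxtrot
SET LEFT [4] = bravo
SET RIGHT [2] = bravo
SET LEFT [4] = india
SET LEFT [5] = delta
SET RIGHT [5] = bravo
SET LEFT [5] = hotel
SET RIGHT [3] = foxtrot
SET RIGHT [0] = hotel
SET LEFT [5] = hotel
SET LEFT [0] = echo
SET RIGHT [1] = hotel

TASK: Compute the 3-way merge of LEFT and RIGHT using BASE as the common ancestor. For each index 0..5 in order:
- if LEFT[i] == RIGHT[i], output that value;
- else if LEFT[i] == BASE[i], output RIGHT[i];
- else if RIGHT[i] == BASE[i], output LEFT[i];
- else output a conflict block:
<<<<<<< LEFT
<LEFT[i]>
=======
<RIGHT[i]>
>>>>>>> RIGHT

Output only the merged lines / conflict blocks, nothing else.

Final LEFT:  [echo, echo, bravo, echo, india, hotel]
Final RIGHT: [hotel, hotel, bravo, foxtrot, charlie, bravo]
i=0: BASE=delta L=echo R=hotel all differ -> CONFLICT
i=1: L=echo=BASE, R=hotel -> take RIGHT -> hotel
i=2: L=bravo R=bravo -> agree -> bravo
i=3: L=echo=BASE, R=foxtrot -> take RIGHT -> foxtrot
i=4: L=india, R=charlie=BASE -> take LEFT -> india
i=5: BASE=echo L=hotel R=bravo all differ -> CONFLICT

Answer: <<<<<<< LEFT
echo
=======
hotel
>>>>>>> RIGHT
hotel
bravo
foxtrot
india
<<<<<<< LEFT
hotel
=======
bravo
>>>>>>> RIGHT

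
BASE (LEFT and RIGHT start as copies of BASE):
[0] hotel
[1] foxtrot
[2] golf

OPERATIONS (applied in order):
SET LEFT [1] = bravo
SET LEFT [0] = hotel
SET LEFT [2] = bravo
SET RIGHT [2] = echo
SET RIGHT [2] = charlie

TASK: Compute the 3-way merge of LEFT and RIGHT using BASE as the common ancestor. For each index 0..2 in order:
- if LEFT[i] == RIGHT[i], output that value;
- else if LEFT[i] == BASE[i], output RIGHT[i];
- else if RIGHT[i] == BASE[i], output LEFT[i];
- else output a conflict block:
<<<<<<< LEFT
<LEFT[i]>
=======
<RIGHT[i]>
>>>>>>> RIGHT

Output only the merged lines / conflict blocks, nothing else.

Final LEFT:  [hotel, bravo, bravo]
Final RIGHT: [hotel, foxtrot, charlie]
i=0: L=hotel R=hotel -> agree -> hotel
i=1: L=bravo, R=foxtrot=BASE -> take LEFT -> bravo
i=2: BASE=golf L=bravo R=charlie all differ -> CONFLICT

Answer: hotel
bravo
<<<<<<< LEFT
bravo
=======
charlie
>>>>>>> RIGHT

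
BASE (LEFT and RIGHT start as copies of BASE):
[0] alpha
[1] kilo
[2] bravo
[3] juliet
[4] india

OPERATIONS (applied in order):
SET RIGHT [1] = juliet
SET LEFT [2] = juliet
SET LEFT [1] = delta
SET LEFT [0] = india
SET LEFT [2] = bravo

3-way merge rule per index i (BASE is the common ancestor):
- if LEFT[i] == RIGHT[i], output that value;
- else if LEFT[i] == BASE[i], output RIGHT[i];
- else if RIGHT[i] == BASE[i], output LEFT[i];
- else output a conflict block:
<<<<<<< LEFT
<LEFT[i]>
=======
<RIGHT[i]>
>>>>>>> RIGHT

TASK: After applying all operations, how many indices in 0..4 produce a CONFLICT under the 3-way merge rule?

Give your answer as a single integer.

Answer: 1

Derivation:
Final LEFT:  [india, delta, bravo, juliet, india]
Final RIGHT: [alpha, juliet, bravo, juliet, india]
i=0: L=india, R=alpha=BASE -> take LEFT -> india
i=1: BASE=kilo L=delta R=juliet all differ -> CONFLICT
i=2: L=bravo R=bravo -> agree -> bravo
i=3: L=juliet R=juliet -> agree -> juliet
i=4: L=india R=india -> agree -> india
Conflict count: 1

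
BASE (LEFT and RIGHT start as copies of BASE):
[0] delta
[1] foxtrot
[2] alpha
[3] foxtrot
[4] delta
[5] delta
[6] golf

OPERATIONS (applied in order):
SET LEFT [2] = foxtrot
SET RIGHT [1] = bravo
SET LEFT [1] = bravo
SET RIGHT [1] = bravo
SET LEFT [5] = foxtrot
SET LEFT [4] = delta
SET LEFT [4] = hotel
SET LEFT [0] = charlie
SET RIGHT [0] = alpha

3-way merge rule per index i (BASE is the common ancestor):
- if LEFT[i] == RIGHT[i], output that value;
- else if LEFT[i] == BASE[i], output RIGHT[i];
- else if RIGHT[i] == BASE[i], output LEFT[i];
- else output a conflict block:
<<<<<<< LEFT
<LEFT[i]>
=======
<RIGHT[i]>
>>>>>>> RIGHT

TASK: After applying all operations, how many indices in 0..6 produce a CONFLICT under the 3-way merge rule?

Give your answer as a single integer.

Final LEFT:  [charlie, bravo, foxtrot, foxtrot, hotel, foxtrot, golf]
Final RIGHT: [alpha, bravo, alpha, foxtrot, delta, delta, golf]
i=0: BASE=delta L=charlie R=alpha all differ -> CONFLICT
i=1: L=bravo R=bravo -> agree -> bravo
i=2: L=foxtrot, R=alpha=BASE -> take LEFT -> foxtrot
i=3: L=foxtrot R=foxtrot -> agree -> foxtrot
i=4: L=hotel, R=delta=BASE -> take LEFT -> hotel
i=5: L=foxtrot, R=delta=BASE -> take LEFT -> foxtrot
i=6: L=golf R=golf -> agree -> golf
Conflict count: 1

Answer: 1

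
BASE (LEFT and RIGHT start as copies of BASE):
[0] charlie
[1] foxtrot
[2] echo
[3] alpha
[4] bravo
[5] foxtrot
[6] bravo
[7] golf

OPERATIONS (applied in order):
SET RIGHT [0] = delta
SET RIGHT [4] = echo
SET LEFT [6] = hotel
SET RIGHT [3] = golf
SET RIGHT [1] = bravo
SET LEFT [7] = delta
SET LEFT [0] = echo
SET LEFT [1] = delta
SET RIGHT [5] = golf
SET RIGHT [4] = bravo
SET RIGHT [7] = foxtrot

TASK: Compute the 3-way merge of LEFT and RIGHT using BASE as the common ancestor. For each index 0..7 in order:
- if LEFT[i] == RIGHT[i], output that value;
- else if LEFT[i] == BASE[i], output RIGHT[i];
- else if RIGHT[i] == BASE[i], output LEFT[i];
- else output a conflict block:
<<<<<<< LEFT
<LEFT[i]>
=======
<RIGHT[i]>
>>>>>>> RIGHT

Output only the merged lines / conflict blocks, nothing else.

Answer: <<<<<<< LEFT
echo
=======
delta
>>>>>>> RIGHT
<<<<<<< LEFT
delta
=======
bravo
>>>>>>> RIGHT
echo
golf
bravo
golf
hotel
<<<<<<< LEFT
delta
=======
foxtrot
>>>>>>> RIGHT

Derivation:
Final LEFT:  [echo, delta, echo, alpha, bravo, foxtrot, hotel, delta]
Final RIGHT: [delta, bravo, echo, golf, bravo, golf, bravo, foxtrot]
i=0: BASE=charlie L=echo R=delta all differ -> CONFLICT
i=1: BASE=foxtrot L=delta R=bravo all differ -> CONFLICT
i=2: L=echo R=echo -> agree -> echo
i=3: L=alpha=BASE, R=golf -> take RIGHT -> golf
i=4: L=bravo R=bravo -> agree -> bravo
i=5: L=foxtrot=BASE, R=golf -> take RIGHT -> golf
i=6: L=hotel, R=bravo=BASE -> take LEFT -> hotel
i=7: BASE=golf L=delta R=foxtrot all differ -> CONFLICT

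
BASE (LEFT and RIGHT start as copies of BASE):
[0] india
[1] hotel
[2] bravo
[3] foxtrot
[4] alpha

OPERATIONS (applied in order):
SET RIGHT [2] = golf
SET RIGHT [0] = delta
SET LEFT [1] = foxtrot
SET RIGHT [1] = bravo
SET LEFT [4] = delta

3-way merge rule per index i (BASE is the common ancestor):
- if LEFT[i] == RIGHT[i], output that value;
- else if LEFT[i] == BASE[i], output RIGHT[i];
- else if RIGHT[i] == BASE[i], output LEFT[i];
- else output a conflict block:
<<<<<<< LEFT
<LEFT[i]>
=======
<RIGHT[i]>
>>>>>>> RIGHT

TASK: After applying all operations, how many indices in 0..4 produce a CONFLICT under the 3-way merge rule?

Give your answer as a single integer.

Answer: 1

Derivation:
Final LEFT:  [india, foxtrot, bravo, foxtrot, delta]
Final RIGHT: [delta, bravo, golf, foxtrot, alpha]
i=0: L=india=BASE, R=delta -> take RIGHT -> delta
i=1: BASE=hotel L=foxtrot R=bravo all differ -> CONFLICT
i=2: L=bravo=BASE, R=golf -> take RIGHT -> golf
i=3: L=foxtrot R=foxtrot -> agree -> foxtrot
i=4: L=delta, R=alpha=BASE -> take LEFT -> delta
Conflict count: 1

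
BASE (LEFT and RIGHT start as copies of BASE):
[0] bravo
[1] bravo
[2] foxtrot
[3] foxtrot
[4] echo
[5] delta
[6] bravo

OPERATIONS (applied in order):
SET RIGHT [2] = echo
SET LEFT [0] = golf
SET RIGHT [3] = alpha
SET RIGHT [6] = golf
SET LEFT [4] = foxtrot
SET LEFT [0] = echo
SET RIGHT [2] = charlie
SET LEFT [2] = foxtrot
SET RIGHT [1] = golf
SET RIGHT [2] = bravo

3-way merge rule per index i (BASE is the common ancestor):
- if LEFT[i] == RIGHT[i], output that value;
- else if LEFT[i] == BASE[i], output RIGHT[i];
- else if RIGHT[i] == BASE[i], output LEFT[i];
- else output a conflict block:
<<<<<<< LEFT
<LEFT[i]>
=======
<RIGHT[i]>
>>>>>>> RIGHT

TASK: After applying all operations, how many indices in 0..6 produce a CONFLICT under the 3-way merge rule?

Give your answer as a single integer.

Answer: 0

Derivation:
Final LEFT:  [echo, bravo, foxtrot, foxtrot, foxtrot, delta, bravo]
Final RIGHT: [bravo, golf, bravo, alpha, echo, delta, golf]
i=0: L=echo, R=bravo=BASE -> take LEFT -> echo
i=1: L=bravo=BASE, R=golf -> take RIGHT -> golf
i=2: L=foxtrot=BASE, R=bravo -> take RIGHT -> bravo
i=3: L=foxtrot=BASE, R=alpha -> take RIGHT -> alpha
i=4: L=foxtrot, R=echo=BASE -> take LEFT -> foxtrot
i=5: L=delta R=delta -> agree -> delta
i=6: L=bravo=BASE, R=golf -> take RIGHT -> golf
Conflict count: 0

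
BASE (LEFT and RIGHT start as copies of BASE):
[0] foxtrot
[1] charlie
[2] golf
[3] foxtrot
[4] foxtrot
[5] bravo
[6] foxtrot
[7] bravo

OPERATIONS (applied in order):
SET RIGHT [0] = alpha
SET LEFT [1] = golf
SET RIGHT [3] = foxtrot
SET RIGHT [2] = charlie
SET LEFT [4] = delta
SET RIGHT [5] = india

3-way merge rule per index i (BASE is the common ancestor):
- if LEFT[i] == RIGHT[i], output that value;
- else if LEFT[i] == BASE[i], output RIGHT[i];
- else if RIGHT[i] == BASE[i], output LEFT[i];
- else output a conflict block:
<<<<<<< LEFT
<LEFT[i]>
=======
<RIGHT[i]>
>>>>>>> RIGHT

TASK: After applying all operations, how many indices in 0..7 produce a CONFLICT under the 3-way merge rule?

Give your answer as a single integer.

Answer: 0

Derivation:
Final LEFT:  [foxtrot, golf, golf, foxtrot, delta, bravo, foxtrot, bravo]
Final RIGHT: [alpha, charlie, charlie, foxtrot, foxtrot, india, foxtrot, bravo]
i=0: L=foxtrot=BASE, R=alpha -> take RIGHT -> alpha
i=1: L=golf, R=charlie=BASE -> take LEFT -> golf
i=2: L=golf=BASE, R=charlie -> take RIGHT -> charlie
i=3: L=foxtrot R=foxtrot -> agree -> foxtrot
i=4: L=delta, R=foxtrot=BASE -> take LEFT -> delta
i=5: L=bravo=BASE, R=india -> take RIGHT -> india
i=6: L=foxtrot R=foxtrot -> agree -> foxtrot
i=7: L=bravo R=bravo -> agree -> bravo
Conflict count: 0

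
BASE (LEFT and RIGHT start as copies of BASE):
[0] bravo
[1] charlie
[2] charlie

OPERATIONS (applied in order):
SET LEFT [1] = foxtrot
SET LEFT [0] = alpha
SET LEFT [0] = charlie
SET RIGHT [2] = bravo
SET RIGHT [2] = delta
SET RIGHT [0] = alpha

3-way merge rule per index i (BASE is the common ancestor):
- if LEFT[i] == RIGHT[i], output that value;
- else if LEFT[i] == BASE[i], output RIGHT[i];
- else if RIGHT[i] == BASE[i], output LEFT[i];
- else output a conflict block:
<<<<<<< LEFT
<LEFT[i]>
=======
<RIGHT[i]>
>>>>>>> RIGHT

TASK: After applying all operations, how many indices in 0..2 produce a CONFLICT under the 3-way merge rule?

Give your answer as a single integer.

Final LEFT:  [charlie, foxtrot, charlie]
Final RIGHT: [alpha, charlie, delta]
i=0: BASE=bravo L=charlie R=alpha all differ -> CONFLICT
i=1: L=foxtrot, R=charlie=BASE -> take LEFT -> foxtrot
i=2: L=charlie=BASE, R=delta -> take RIGHT -> delta
Conflict count: 1

Answer: 1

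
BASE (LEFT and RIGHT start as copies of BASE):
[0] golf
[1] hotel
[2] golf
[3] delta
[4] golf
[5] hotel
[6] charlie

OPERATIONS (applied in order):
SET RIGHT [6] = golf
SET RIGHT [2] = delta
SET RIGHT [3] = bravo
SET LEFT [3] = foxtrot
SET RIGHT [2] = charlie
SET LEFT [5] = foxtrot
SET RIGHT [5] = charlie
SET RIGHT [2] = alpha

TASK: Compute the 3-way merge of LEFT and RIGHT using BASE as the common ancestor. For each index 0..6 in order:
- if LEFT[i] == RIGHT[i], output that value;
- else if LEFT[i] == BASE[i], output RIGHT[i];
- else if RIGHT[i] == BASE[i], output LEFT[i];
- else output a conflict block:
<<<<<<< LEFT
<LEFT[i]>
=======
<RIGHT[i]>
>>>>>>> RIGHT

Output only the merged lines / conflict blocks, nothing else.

Answer: golf
hotel
alpha
<<<<<<< LEFT
foxtrot
=======
bravo
>>>>>>> RIGHT
golf
<<<<<<< LEFT
foxtrot
=======
charlie
>>>>>>> RIGHT
golf

Derivation:
Final LEFT:  [golf, hotel, golf, foxtrot, golf, foxtrot, charlie]
Final RIGHT: [golf, hotel, alpha, bravo, golf, charlie, golf]
i=0: L=golf R=golf -> agree -> golf
i=1: L=hotel R=hotel -> agree -> hotel
i=2: L=golf=BASE, R=alpha -> take RIGHT -> alpha
i=3: BASE=delta L=foxtrot R=bravo all differ -> CONFLICT
i=4: L=golf R=golf -> agree -> golf
i=5: BASE=hotel L=foxtrot R=charlie all differ -> CONFLICT
i=6: L=charlie=BASE, R=golf -> take RIGHT -> golf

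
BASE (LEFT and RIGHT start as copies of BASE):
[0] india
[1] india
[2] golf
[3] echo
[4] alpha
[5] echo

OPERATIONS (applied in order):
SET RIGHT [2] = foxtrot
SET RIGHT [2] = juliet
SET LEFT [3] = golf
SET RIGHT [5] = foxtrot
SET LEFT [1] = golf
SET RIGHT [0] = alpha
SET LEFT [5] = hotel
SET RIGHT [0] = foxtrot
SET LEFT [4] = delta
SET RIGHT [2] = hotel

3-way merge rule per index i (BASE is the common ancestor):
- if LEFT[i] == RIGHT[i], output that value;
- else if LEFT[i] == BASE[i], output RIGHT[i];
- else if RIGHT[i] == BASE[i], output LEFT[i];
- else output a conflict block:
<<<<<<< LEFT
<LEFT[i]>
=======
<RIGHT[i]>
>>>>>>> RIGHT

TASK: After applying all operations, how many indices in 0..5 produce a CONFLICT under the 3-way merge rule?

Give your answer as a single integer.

Answer: 1

Derivation:
Final LEFT:  [india, golf, golf, golf, delta, hotel]
Final RIGHT: [foxtrot, india, hotel, echo, alpha, foxtrot]
i=0: L=india=BASE, R=foxtrot -> take RIGHT -> foxtrot
i=1: L=golf, R=india=BASE -> take LEFT -> golf
i=2: L=golf=BASE, R=hotel -> take RIGHT -> hotel
i=3: L=golf, R=echo=BASE -> take LEFT -> golf
i=4: L=delta, R=alpha=BASE -> take LEFT -> delta
i=5: BASE=echo L=hotel R=foxtrot all differ -> CONFLICT
Conflict count: 1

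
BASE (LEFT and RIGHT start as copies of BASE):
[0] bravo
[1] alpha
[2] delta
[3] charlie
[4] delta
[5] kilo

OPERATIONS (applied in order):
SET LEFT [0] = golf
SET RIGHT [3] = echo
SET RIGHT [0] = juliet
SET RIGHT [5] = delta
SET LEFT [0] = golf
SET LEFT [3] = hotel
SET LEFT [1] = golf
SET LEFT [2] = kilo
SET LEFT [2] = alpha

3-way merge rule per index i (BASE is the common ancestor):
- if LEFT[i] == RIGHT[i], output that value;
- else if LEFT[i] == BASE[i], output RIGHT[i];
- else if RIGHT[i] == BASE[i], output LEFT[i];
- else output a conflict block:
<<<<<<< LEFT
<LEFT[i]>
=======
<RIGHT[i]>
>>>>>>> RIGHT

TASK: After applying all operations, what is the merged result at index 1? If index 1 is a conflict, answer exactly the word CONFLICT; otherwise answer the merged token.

Answer: golf

Derivation:
Final LEFT:  [golf, golf, alpha, hotel, delta, kilo]
Final RIGHT: [juliet, alpha, delta, echo, delta, delta]
i=0: BASE=bravo L=golf R=juliet all differ -> CONFLICT
i=1: L=golf, R=alpha=BASE -> take LEFT -> golf
i=2: L=alpha, R=delta=BASE -> take LEFT -> alpha
i=3: BASE=charlie L=hotel R=echo all differ -> CONFLICT
i=4: L=delta R=delta -> agree -> delta
i=5: L=kilo=BASE, R=delta -> take RIGHT -> delta
Index 1 -> golf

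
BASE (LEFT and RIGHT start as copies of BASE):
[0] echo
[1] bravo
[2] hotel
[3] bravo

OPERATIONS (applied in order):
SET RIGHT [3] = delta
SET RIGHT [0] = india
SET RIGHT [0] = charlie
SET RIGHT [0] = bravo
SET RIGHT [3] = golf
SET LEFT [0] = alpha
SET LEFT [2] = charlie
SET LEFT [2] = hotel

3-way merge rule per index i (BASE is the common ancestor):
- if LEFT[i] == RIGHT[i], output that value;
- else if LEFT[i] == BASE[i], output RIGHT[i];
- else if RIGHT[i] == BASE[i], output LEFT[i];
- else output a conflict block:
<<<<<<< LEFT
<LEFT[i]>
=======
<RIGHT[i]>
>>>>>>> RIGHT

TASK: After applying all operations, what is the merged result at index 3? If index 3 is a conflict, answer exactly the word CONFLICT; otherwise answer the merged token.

Final LEFT:  [alpha, bravo, hotel, bravo]
Final RIGHT: [bravo, bravo, hotel, golf]
i=0: BASE=echo L=alpha R=bravo all differ -> CONFLICT
i=1: L=bravo R=bravo -> agree -> bravo
i=2: L=hotel R=hotel -> agree -> hotel
i=3: L=bravo=BASE, R=golf -> take RIGHT -> golf
Index 3 -> golf

Answer: golf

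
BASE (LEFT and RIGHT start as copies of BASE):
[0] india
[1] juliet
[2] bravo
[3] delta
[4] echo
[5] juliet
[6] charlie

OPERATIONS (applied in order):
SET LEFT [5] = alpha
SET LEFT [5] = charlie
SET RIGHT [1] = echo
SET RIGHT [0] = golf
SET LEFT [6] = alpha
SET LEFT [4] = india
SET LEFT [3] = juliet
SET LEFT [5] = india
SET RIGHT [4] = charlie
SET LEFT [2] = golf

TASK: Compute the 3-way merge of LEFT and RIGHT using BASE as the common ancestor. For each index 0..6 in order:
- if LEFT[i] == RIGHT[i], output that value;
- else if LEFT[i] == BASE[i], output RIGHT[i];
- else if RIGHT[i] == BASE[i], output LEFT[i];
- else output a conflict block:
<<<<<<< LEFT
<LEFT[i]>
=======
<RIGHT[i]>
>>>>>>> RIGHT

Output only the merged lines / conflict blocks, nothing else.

Final LEFT:  [india, juliet, golf, juliet, india, india, alpha]
Final RIGHT: [golf, echo, bravo, delta, charlie, juliet, charlie]
i=0: L=india=BASE, R=golf -> take RIGHT -> golf
i=1: L=juliet=BASE, R=echo -> take RIGHT -> echo
i=2: L=golf, R=bravo=BASE -> take LEFT -> golf
i=3: L=juliet, R=delta=BASE -> take LEFT -> juliet
i=4: BASE=echo L=india R=charlie all differ -> CONFLICT
i=5: L=india, R=juliet=BASE -> take LEFT -> india
i=6: L=alpha, R=charlie=BASE -> take LEFT -> alpha

Answer: golf
echo
golf
juliet
<<<<<<< LEFT
india
=======
charlie
>>>>>>> RIGHT
india
alpha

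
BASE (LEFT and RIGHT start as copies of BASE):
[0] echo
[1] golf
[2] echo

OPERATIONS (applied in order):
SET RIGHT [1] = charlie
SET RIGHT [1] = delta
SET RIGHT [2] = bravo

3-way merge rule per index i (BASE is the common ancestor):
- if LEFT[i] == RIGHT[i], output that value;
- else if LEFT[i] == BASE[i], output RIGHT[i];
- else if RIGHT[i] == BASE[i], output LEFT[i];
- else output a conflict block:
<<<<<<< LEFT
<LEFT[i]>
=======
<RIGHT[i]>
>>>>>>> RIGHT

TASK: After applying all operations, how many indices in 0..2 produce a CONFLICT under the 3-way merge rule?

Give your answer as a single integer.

Final LEFT:  [echo, golf, echo]
Final RIGHT: [echo, delta, bravo]
i=0: L=echo R=echo -> agree -> echo
i=1: L=golf=BASE, R=delta -> take RIGHT -> delta
i=2: L=echo=BASE, R=bravo -> take RIGHT -> bravo
Conflict count: 0

Answer: 0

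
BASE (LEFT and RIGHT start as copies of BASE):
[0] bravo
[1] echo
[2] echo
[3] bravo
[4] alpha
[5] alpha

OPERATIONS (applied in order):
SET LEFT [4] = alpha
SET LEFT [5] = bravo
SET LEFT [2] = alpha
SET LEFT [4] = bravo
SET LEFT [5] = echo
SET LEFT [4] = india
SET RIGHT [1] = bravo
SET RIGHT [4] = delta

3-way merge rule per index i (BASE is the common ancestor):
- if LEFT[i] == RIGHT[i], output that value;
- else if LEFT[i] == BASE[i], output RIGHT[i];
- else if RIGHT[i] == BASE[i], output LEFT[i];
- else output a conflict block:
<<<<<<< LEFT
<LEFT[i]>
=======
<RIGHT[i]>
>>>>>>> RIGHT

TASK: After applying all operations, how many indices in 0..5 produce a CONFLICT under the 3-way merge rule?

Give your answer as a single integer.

Final LEFT:  [bravo, echo, alpha, bravo, india, echo]
Final RIGHT: [bravo, bravo, echo, bravo, delta, alpha]
i=0: L=bravo R=bravo -> agree -> bravo
i=1: L=echo=BASE, R=bravo -> take RIGHT -> bravo
i=2: L=alpha, R=echo=BASE -> take LEFT -> alpha
i=3: L=bravo R=bravo -> agree -> bravo
i=4: BASE=alpha L=india R=delta all differ -> CONFLICT
i=5: L=echo, R=alpha=BASE -> take LEFT -> echo
Conflict count: 1

Answer: 1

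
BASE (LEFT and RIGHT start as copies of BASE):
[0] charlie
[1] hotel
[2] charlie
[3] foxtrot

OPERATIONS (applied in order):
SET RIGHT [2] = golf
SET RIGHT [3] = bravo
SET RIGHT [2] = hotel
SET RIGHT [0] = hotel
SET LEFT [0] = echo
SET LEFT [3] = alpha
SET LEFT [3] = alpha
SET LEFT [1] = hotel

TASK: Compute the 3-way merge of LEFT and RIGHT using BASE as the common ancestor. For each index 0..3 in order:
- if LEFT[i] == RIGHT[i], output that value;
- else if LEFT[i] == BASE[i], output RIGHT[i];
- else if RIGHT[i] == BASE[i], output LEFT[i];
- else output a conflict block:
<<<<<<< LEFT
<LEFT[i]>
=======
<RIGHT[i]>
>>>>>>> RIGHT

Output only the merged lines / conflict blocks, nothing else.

Final LEFT:  [echo, hotel, charlie, alpha]
Final RIGHT: [hotel, hotel, hotel, bravo]
i=0: BASE=charlie L=echo R=hotel all differ -> CONFLICT
i=1: L=hotel R=hotel -> agree -> hotel
i=2: L=charlie=BASE, R=hotel -> take RIGHT -> hotel
i=3: BASE=foxtrot L=alpha R=bravo all differ -> CONFLICT

Answer: <<<<<<< LEFT
echo
=======
hotel
>>>>>>> RIGHT
hotel
hotel
<<<<<<< LEFT
alpha
=======
bravo
>>>>>>> RIGHT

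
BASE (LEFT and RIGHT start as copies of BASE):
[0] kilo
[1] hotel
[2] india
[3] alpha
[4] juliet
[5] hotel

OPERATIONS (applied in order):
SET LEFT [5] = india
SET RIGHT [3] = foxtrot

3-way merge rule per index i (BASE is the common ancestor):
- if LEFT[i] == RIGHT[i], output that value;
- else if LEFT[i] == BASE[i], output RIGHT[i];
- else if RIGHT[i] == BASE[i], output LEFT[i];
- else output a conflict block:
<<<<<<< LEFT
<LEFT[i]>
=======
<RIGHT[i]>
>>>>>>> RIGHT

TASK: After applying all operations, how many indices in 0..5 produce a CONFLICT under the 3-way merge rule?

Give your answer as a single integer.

Answer: 0

Derivation:
Final LEFT:  [kilo, hotel, india, alpha, juliet, india]
Final RIGHT: [kilo, hotel, india, foxtrot, juliet, hotel]
i=0: L=kilo R=kilo -> agree -> kilo
i=1: L=hotel R=hotel -> agree -> hotel
i=2: L=india R=india -> agree -> india
i=3: L=alpha=BASE, R=foxtrot -> take RIGHT -> foxtrot
i=4: L=juliet R=juliet -> agree -> juliet
i=5: L=india, R=hotel=BASE -> take LEFT -> india
Conflict count: 0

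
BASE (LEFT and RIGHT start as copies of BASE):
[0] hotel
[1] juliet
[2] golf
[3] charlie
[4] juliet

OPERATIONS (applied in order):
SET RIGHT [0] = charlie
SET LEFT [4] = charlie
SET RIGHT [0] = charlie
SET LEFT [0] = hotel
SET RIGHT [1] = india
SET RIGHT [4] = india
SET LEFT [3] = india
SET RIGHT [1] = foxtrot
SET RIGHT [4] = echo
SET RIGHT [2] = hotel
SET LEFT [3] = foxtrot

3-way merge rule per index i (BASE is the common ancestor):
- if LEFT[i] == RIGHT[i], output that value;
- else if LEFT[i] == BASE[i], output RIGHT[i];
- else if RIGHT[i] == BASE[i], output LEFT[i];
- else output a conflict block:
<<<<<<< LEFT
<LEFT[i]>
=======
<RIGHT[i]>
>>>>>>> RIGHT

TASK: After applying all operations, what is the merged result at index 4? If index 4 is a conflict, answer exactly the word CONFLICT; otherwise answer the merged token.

Answer: CONFLICT

Derivation:
Final LEFT:  [hotel, juliet, golf, foxtrot, charlie]
Final RIGHT: [charlie, foxtrot, hotel, charlie, echo]
i=0: L=hotel=BASE, R=charlie -> take RIGHT -> charlie
i=1: L=juliet=BASE, R=foxtrot -> take RIGHT -> foxtrot
i=2: L=golf=BASE, R=hotel -> take RIGHT -> hotel
i=3: L=foxtrot, R=charlie=BASE -> take LEFT -> foxtrot
i=4: BASE=juliet L=charlie R=echo all differ -> CONFLICT
Index 4 -> CONFLICT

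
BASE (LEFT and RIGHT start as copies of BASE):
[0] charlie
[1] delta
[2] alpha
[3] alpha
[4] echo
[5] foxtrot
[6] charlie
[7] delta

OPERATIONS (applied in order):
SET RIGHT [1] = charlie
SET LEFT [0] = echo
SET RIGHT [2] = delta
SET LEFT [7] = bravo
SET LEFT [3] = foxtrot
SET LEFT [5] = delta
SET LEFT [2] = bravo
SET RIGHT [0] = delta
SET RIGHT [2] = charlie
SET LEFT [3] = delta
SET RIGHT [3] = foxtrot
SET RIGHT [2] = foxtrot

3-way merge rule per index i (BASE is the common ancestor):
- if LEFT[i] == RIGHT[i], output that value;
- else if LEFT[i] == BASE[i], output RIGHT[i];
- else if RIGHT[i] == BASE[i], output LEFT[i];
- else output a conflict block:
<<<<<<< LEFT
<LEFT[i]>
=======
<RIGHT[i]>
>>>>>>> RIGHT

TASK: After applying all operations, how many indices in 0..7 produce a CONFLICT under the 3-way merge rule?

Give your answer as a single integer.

Final LEFT:  [echo, delta, bravo, delta, echo, delta, charlie, bravo]
Final RIGHT: [delta, charlie, foxtrot, foxtrot, echo, foxtrot, charlie, delta]
i=0: BASE=charlie L=echo R=delta all differ -> CONFLICT
i=1: L=delta=BASE, R=charlie -> take RIGHT -> charlie
i=2: BASE=alpha L=bravo R=foxtrot all differ -> CONFLICT
i=3: BASE=alpha L=delta R=foxtrot all differ -> CONFLICT
i=4: L=echo R=echo -> agree -> echo
i=5: L=delta, R=foxtrot=BASE -> take LEFT -> delta
i=6: L=charlie R=charlie -> agree -> charlie
i=7: L=bravo, R=delta=BASE -> take LEFT -> bravo
Conflict count: 3

Answer: 3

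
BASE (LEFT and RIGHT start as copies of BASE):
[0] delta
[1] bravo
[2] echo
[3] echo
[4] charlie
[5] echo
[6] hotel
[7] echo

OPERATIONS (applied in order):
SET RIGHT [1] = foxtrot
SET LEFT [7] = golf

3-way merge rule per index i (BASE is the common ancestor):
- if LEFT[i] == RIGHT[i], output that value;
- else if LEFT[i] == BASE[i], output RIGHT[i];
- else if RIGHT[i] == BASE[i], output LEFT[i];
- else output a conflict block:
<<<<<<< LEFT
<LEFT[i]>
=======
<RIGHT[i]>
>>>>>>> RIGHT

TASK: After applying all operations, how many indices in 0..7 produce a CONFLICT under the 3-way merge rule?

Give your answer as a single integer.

Final LEFT:  [delta, bravo, echo, echo, charlie, echo, hotel, golf]
Final RIGHT: [delta, foxtrot, echo, echo, charlie, echo, hotel, echo]
i=0: L=delta R=delta -> agree -> delta
i=1: L=bravo=BASE, R=foxtrot -> take RIGHT -> foxtrot
i=2: L=echo R=echo -> agree -> echo
i=3: L=echo R=echo -> agree -> echo
i=4: L=charlie R=charlie -> agree -> charlie
i=5: L=echo R=echo -> agree -> echo
i=6: L=hotel R=hotel -> agree -> hotel
i=7: L=golf, R=echo=BASE -> take LEFT -> golf
Conflict count: 0

Answer: 0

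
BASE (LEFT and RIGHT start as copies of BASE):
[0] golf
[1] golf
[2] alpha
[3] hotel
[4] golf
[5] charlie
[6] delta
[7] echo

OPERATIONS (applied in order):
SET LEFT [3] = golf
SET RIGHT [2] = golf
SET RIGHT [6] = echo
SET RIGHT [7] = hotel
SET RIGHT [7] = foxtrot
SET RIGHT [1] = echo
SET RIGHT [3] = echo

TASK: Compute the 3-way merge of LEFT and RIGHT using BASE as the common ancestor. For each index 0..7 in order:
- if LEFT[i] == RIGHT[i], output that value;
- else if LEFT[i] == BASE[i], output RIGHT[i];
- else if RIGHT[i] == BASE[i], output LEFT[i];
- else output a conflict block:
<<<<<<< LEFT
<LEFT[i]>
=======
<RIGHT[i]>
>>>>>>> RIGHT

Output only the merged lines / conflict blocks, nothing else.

Answer: golf
echo
golf
<<<<<<< LEFT
golf
=======
echo
>>>>>>> RIGHT
golf
charlie
echo
foxtrot

Derivation:
Final LEFT:  [golf, golf, alpha, golf, golf, charlie, delta, echo]
Final RIGHT: [golf, echo, golf, echo, golf, charlie, echo, foxtrot]
i=0: L=golf R=golf -> agree -> golf
i=1: L=golf=BASE, R=echo -> take RIGHT -> echo
i=2: L=alpha=BASE, R=golf -> take RIGHT -> golf
i=3: BASE=hotel L=golf R=echo all differ -> CONFLICT
i=4: L=golf R=golf -> agree -> golf
i=5: L=charlie R=charlie -> agree -> charlie
i=6: L=delta=BASE, R=echo -> take RIGHT -> echo
i=7: L=echo=BASE, R=foxtrot -> take RIGHT -> foxtrot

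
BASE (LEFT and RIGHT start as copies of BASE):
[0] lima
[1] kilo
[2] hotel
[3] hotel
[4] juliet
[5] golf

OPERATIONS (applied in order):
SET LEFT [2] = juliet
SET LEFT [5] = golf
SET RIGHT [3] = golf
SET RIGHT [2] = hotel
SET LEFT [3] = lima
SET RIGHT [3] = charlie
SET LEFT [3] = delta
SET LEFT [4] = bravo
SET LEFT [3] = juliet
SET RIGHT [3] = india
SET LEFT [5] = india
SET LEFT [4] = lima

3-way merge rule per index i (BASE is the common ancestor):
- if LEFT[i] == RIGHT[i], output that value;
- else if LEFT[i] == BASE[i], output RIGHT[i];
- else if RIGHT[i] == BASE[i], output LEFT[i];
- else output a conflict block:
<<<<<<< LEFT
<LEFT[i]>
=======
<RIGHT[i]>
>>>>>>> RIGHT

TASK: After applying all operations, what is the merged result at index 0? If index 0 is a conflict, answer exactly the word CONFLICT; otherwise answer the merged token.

Final LEFT:  [lima, kilo, juliet, juliet, lima, india]
Final RIGHT: [lima, kilo, hotel, india, juliet, golf]
i=0: L=lima R=lima -> agree -> lima
i=1: L=kilo R=kilo -> agree -> kilo
i=2: L=juliet, R=hotel=BASE -> take LEFT -> juliet
i=3: BASE=hotel L=juliet R=india all differ -> CONFLICT
i=4: L=lima, R=juliet=BASE -> take LEFT -> lima
i=5: L=india, R=golf=BASE -> take LEFT -> india
Index 0 -> lima

Answer: lima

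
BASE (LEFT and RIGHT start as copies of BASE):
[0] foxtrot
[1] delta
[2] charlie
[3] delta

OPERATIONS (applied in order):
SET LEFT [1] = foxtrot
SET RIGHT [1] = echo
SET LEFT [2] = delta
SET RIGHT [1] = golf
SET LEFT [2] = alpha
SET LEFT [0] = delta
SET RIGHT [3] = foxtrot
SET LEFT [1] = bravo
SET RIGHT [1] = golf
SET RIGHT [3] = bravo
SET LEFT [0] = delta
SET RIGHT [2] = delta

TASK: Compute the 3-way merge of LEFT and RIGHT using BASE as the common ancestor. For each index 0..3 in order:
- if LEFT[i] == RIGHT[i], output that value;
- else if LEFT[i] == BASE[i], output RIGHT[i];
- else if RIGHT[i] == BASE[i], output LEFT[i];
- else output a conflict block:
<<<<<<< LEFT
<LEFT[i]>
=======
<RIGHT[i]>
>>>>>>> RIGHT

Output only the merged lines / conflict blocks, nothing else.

Answer: delta
<<<<<<< LEFT
bravo
=======
golf
>>>>>>> RIGHT
<<<<<<< LEFT
alpha
=======
delta
>>>>>>> RIGHT
bravo

Derivation:
Final LEFT:  [delta, bravo, alpha, delta]
Final RIGHT: [foxtrot, golf, delta, bravo]
i=0: L=delta, R=foxtrot=BASE -> take LEFT -> delta
i=1: BASE=delta L=bravo R=golf all differ -> CONFLICT
i=2: BASE=charlie L=alpha R=delta all differ -> CONFLICT
i=3: L=delta=BASE, R=bravo -> take RIGHT -> bravo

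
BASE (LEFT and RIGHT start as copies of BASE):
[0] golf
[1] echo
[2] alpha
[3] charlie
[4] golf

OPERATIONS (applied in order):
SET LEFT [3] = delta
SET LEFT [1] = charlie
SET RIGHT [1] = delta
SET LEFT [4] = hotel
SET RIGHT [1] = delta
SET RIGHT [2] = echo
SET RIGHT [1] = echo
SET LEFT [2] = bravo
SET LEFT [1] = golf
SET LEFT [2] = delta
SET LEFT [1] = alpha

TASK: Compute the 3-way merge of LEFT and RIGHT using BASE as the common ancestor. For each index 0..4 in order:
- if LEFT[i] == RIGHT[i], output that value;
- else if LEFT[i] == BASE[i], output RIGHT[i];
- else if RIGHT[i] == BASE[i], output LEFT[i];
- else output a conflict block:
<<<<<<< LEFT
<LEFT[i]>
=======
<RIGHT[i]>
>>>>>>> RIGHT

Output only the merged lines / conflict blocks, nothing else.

Final LEFT:  [golf, alpha, delta, delta, hotel]
Final RIGHT: [golf, echo, echo, charlie, golf]
i=0: L=golf R=golf -> agree -> golf
i=1: L=alpha, R=echo=BASE -> take LEFT -> alpha
i=2: BASE=alpha L=delta R=echo all differ -> CONFLICT
i=3: L=delta, R=charlie=BASE -> take LEFT -> delta
i=4: L=hotel, R=golf=BASE -> take LEFT -> hotel

Answer: golf
alpha
<<<<<<< LEFT
delta
=======
echo
>>>>>>> RIGHT
delta
hotel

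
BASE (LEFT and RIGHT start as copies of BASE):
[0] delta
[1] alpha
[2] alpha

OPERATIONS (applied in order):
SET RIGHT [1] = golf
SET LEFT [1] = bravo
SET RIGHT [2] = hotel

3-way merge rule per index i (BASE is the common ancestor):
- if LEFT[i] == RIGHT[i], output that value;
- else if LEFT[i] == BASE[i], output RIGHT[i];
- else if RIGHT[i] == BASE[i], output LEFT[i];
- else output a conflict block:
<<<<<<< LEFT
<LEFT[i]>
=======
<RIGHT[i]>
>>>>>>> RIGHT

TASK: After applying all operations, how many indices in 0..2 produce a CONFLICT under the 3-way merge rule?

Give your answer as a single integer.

Final LEFT:  [delta, bravo, alpha]
Final RIGHT: [delta, golf, hotel]
i=0: L=delta R=delta -> agree -> delta
i=1: BASE=alpha L=bravo R=golf all differ -> CONFLICT
i=2: L=alpha=BASE, R=hotel -> take RIGHT -> hotel
Conflict count: 1

Answer: 1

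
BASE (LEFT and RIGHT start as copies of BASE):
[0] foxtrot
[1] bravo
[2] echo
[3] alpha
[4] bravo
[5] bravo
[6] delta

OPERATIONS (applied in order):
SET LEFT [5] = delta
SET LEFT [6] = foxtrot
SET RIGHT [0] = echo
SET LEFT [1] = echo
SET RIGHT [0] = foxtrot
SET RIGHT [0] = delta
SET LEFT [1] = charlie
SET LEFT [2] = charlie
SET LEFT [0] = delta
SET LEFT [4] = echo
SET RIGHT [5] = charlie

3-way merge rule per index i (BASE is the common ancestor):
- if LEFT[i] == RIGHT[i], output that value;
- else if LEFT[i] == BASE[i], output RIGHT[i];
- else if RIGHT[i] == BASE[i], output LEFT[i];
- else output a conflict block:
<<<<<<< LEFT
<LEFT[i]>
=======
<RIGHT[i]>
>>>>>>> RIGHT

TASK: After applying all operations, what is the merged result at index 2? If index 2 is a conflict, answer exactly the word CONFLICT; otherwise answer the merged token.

Answer: charlie

Derivation:
Final LEFT:  [delta, charlie, charlie, alpha, echo, delta, foxtrot]
Final RIGHT: [delta, bravo, echo, alpha, bravo, charlie, delta]
i=0: L=delta R=delta -> agree -> delta
i=1: L=charlie, R=bravo=BASE -> take LEFT -> charlie
i=2: L=charlie, R=echo=BASE -> take LEFT -> charlie
i=3: L=alpha R=alpha -> agree -> alpha
i=4: L=echo, R=bravo=BASE -> take LEFT -> echo
i=5: BASE=bravo L=delta R=charlie all differ -> CONFLICT
i=6: L=foxtrot, R=delta=BASE -> take LEFT -> foxtrot
Index 2 -> charlie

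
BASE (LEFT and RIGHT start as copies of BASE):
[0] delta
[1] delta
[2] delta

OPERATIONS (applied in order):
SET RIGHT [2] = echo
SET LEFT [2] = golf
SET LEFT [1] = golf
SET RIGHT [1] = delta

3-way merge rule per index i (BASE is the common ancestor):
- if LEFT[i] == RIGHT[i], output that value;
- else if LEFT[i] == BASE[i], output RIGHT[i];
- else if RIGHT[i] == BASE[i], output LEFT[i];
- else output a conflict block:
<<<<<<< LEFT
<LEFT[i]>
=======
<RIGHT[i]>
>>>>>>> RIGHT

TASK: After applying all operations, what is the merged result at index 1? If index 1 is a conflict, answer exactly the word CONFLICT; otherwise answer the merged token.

Final LEFT:  [delta, golf, golf]
Final RIGHT: [delta, delta, echo]
i=0: L=delta R=delta -> agree -> delta
i=1: L=golf, R=delta=BASE -> take LEFT -> golf
i=2: BASE=delta L=golf R=echo all differ -> CONFLICT
Index 1 -> golf

Answer: golf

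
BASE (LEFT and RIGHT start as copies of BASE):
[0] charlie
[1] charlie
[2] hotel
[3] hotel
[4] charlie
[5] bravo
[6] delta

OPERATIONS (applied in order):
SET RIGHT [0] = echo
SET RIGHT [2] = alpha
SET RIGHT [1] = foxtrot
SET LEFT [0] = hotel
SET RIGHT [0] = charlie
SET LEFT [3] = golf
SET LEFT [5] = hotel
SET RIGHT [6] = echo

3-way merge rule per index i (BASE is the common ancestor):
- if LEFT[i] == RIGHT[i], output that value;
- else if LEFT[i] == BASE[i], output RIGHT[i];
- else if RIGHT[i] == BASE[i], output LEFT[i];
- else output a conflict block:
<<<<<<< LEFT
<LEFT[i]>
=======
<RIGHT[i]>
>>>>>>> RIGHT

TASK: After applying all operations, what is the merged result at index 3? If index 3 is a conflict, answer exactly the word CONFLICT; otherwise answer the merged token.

Final LEFT:  [hotel, charlie, hotel, golf, charlie, hotel, delta]
Final RIGHT: [charlie, foxtrot, alpha, hotel, charlie, bravo, echo]
i=0: L=hotel, R=charlie=BASE -> take LEFT -> hotel
i=1: L=charlie=BASE, R=foxtrot -> take RIGHT -> foxtrot
i=2: L=hotel=BASE, R=alpha -> take RIGHT -> alpha
i=3: L=golf, R=hotel=BASE -> take LEFT -> golf
i=4: L=charlie R=charlie -> agree -> charlie
i=5: L=hotel, R=bravo=BASE -> take LEFT -> hotel
i=6: L=delta=BASE, R=echo -> take RIGHT -> echo
Index 3 -> golf

Answer: golf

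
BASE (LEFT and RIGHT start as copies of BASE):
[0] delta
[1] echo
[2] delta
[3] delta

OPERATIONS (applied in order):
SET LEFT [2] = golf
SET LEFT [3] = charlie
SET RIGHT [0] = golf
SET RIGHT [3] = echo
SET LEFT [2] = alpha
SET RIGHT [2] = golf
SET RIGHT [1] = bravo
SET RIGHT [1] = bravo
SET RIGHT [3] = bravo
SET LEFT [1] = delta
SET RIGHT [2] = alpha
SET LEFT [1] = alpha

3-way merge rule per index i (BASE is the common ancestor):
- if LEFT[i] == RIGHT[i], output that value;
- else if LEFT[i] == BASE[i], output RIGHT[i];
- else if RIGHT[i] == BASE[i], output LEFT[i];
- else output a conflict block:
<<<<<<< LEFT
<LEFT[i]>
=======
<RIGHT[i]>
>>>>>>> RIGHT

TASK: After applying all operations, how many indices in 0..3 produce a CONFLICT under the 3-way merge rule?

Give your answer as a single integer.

Answer: 2

Derivation:
Final LEFT:  [delta, alpha, alpha, charlie]
Final RIGHT: [golf, bravo, alpha, bravo]
i=0: L=delta=BASE, R=golf -> take RIGHT -> golf
i=1: BASE=echo L=alpha R=bravo all differ -> CONFLICT
i=2: L=alpha R=alpha -> agree -> alpha
i=3: BASE=delta L=charlie R=bravo all differ -> CONFLICT
Conflict count: 2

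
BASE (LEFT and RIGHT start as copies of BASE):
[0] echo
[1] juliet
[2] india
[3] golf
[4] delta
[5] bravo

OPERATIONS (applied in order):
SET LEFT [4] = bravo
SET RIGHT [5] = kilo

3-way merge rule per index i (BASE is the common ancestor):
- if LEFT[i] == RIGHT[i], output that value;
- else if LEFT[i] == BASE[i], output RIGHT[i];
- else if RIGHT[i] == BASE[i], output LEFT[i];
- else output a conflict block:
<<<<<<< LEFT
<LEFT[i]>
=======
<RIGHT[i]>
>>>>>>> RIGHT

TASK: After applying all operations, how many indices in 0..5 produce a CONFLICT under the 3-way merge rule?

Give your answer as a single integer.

Answer: 0

Derivation:
Final LEFT:  [echo, juliet, india, golf, bravo, bravo]
Final RIGHT: [echo, juliet, india, golf, delta, kilo]
i=0: L=echo R=echo -> agree -> echo
i=1: L=juliet R=juliet -> agree -> juliet
i=2: L=india R=india -> agree -> india
i=3: L=golf R=golf -> agree -> golf
i=4: L=bravo, R=delta=BASE -> take LEFT -> bravo
i=5: L=bravo=BASE, R=kilo -> take RIGHT -> kilo
Conflict count: 0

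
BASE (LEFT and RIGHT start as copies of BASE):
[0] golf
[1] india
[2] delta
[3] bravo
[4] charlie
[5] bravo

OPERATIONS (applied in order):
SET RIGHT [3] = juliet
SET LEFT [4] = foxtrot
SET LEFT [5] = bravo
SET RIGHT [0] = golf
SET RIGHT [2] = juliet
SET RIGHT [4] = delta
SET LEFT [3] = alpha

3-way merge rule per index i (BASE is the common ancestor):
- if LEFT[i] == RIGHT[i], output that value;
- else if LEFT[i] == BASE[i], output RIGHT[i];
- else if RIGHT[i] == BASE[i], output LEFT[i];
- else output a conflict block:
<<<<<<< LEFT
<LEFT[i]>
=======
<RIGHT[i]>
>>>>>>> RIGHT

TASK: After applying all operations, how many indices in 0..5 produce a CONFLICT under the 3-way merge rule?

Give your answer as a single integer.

Answer: 2

Derivation:
Final LEFT:  [golf, india, delta, alpha, foxtrot, bravo]
Final RIGHT: [golf, india, juliet, juliet, delta, bravo]
i=0: L=golf R=golf -> agree -> golf
i=1: L=india R=india -> agree -> india
i=2: L=delta=BASE, R=juliet -> take RIGHT -> juliet
i=3: BASE=bravo L=alpha R=juliet all differ -> CONFLICT
i=4: BASE=charlie L=foxtrot R=delta all differ -> CONFLICT
i=5: L=bravo R=bravo -> agree -> bravo
Conflict count: 2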